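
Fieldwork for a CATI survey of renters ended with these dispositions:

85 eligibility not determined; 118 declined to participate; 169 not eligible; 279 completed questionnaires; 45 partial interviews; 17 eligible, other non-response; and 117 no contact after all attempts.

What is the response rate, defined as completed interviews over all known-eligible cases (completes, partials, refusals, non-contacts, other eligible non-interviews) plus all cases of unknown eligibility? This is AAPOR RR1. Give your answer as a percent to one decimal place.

Top → 279
Denom → 279 + 45 + 118 + 117 + 17 + 85 = 661
RR1 = 279 / 661 = 0.4221

42.2%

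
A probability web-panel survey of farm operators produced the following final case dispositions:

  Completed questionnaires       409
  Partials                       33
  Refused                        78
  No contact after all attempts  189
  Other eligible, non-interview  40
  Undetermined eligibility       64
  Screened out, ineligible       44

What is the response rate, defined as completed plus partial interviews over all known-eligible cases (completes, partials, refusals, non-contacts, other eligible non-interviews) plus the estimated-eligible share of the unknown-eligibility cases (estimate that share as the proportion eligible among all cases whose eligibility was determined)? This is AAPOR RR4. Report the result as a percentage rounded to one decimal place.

54.6%

Num → 409 + 33 = 442
Known eligible → 409 + 33 + 78 + 189 + 40 = 749
e = 749 / (749 + 44) = 749 / 793 = 0.9445
Estimated eligible among unknowns → 0.9445 × 64 = 60.45
Denominator → 749 + 60.45 = 809.45
RR4 = 442 / 809.45 = 0.5460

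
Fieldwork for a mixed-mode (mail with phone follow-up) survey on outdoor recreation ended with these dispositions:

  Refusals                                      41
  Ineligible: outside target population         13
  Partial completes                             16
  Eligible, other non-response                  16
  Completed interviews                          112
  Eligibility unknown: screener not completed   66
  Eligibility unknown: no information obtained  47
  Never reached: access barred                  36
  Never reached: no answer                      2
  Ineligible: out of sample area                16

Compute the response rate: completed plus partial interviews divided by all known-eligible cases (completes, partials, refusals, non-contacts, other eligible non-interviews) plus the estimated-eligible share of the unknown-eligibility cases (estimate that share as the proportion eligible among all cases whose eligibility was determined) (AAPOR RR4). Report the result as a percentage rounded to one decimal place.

Non-contacts = 2 + 36 = 38
Unknown if eligible = 66 + 47 = 113
Ineligible = 13 + 16 = 29
Top → 112 + 16 = 128
Eligible (known) → 112 + 16 + 41 + 38 + 16 = 223
e = 223 / (223 + 29) = 223 / 252 = 0.8849
e × U → 0.8849 × 113 = 99.99
Base → 223 + 99.99 = 322.99
RR4 = 128 / 322.99 = 0.3963

39.6%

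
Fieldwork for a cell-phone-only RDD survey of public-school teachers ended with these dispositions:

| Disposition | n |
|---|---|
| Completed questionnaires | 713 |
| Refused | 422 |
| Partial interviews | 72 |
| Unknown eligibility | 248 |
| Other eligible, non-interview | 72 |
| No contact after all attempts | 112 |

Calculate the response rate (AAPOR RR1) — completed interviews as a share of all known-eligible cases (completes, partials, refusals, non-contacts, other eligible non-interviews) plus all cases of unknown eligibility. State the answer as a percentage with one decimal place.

43.5%

Numerator → 713
Denominator → 713 + 72 + 422 + 112 + 72 + 248 = 1639
RR1 = 713 / 1639 = 0.4350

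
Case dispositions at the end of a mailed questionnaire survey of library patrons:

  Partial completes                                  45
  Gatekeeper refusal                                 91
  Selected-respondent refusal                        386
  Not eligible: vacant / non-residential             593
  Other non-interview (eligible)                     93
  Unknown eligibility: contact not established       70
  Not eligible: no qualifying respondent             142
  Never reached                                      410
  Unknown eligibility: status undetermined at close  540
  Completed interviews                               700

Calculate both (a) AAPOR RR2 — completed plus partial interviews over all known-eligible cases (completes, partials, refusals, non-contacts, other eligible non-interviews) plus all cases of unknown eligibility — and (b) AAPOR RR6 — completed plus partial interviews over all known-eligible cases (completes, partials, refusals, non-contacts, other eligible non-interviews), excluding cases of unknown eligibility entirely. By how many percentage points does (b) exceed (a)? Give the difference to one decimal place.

Refused = 91 + 386 = 477
Unknown if eligible = 70 + 540 = 610
Screened out, ineligible = 142 + 593 = 735
Top = 700 + 45 = 745
Denominator = 700 + 45 + 477 + 410 + 93 + 610 = 2335
RR2 = 745 / 2335 = 0.3191
Denominator = 700 + 45 + 477 + 410 + 93 = 1725
RR6 = 745 / 1725 = 0.4319
Difference = 43.19 − 31.91 = 11.28 percentage points

11.3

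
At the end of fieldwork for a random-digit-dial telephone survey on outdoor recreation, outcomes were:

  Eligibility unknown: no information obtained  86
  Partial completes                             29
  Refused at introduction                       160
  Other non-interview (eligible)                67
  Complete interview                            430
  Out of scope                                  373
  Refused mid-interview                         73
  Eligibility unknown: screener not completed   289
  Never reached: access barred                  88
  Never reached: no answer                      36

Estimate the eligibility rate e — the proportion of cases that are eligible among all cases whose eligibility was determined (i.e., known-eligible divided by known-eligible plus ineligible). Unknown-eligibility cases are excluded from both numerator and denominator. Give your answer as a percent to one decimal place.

70.3%

Declined to participate = 160 + 73 = 233
Never reached = 36 + 88 = 124
Unknown eligibility = 289 + 86 = 375
Determined eligible → 430 + 29 + 233 + 124 + 67 = 883
e = 883 / (883 + 373) = 883 / 1256 = 0.7030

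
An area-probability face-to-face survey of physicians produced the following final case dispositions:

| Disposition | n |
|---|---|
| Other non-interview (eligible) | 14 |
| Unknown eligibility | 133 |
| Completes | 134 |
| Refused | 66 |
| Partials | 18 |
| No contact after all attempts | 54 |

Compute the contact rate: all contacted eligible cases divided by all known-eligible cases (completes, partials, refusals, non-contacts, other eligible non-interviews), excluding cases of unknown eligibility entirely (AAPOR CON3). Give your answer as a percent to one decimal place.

81.1%

Numerator: 134 + 18 + 66 + 14 = 232
Denom: 134 + 18 + 66 + 54 + 14 = 286
CON3 = 232 / 286 = 0.8112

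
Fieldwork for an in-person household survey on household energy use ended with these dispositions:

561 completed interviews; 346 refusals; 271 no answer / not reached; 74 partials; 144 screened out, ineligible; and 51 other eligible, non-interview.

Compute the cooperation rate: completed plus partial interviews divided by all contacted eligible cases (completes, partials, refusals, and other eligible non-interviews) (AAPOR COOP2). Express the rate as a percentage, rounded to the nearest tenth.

61.5%

Numerator = 561 + 74 = 635
Denom = 561 + 74 + 346 + 51 = 1032
COOP2 = 635 / 1032 = 0.6153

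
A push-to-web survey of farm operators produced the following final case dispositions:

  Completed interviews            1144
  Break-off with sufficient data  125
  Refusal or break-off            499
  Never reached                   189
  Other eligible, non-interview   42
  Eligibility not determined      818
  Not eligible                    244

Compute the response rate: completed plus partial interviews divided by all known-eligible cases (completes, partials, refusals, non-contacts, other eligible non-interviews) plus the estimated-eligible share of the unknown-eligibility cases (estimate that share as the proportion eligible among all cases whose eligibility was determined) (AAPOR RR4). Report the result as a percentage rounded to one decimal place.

46.5%

Num → 1144 + 125 = 1269
Eligible (known) → 1144 + 125 + 499 + 189 + 42 = 1999
e = 1999 / (1999 + 244) = 1999 / 2243 = 0.8912
Estimated eligible among unknowns → 0.8912 × 818 = 729.00
Denom → 1999 + 729.00 = 2728.00
RR4 = 1269 / 2728.00 = 0.4652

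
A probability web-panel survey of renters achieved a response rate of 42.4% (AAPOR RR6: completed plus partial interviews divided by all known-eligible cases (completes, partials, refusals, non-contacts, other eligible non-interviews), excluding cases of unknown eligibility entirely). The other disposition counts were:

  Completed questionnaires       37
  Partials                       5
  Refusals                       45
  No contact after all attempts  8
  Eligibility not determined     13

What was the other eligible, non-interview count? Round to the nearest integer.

Numerator = 37 + 5 = 42
RR6 = 42 / D = 0.424
D = 42 / 0.424 = 99.1
Remaining denominator categories sum to 95
other eligible, non-interview = 99.1 − 95 ≈ 4

4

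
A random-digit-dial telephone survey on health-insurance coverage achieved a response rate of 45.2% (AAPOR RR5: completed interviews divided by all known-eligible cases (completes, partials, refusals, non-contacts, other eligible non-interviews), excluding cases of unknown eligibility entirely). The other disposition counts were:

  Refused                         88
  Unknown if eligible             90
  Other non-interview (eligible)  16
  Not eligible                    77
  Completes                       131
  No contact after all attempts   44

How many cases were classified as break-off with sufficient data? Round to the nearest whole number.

11

RR5 = 131 / D = 0.452
D = 131 / 0.452 = 289.8
Remaining denominator categories sum to 279
break-off with sufficient data = 289.8 − 279 ≈ 11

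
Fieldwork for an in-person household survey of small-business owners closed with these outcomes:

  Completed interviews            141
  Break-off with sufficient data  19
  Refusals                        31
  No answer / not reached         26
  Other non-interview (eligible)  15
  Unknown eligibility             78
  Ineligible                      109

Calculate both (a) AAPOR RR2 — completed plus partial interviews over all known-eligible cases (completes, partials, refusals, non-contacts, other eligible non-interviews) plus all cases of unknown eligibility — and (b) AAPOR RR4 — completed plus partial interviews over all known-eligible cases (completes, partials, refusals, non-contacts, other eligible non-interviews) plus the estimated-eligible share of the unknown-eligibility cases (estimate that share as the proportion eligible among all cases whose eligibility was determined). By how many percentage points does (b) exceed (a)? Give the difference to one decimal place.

Numerator → 141 + 19 = 160
Denom → 141 + 19 + 31 + 26 + 15 + 78 = 310
RR2 = 160 / 310 = 0.5161
Determined eligible → 141 + 19 + 31 + 26 + 15 = 232
e = 232 / (232 + 109) = 232 / 341 = 0.6804
e × U → 0.6804 × 78 = 53.07
Denom → 232 + 53.07 = 285.07
RR4 = 160 / 285.07 = 0.5613
Difference = 56.13 − 51.61 = 4.52 percentage points

4.5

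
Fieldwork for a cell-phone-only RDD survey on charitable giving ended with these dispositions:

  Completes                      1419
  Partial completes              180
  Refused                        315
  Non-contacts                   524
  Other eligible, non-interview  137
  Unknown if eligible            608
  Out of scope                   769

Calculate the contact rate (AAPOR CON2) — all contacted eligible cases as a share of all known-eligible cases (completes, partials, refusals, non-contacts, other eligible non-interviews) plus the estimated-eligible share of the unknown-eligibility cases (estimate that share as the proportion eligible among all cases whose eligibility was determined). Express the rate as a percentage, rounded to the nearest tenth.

Numerator: 1419 + 180 + 315 + 137 = 2051
Determined eligible: 1419 + 180 + 315 + 524 + 137 = 2575
e = 2575 / (2575 + 769) = 2575 / 3344 = 0.7700
e × U: 0.7700 × 608 = 468.16
Denominator: 2575 + 468.16 = 3043.16
CON2 = 2051 / 3043.16 = 0.6740

67.4%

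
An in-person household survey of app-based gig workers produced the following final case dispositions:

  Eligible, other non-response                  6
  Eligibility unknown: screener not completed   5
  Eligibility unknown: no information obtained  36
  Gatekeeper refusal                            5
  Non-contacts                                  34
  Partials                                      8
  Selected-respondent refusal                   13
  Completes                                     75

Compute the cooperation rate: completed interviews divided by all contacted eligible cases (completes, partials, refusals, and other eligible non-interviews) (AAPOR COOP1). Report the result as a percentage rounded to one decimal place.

Refused = 5 + 13 = 18
Unknown eligibility = 5 + 36 = 41
Numerator = 75
Denominator = 75 + 8 + 18 + 6 = 107
COOP1 = 75 / 107 = 0.7009

70.1%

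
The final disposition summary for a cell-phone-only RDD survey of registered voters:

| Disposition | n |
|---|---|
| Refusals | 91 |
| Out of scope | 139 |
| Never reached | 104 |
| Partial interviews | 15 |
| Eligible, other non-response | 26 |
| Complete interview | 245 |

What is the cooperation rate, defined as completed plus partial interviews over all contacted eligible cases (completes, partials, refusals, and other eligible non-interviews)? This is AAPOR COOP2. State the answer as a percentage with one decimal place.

Num = 245 + 15 = 260
Base = 245 + 15 + 91 + 26 = 377
COOP2 = 260 / 377 = 0.6897

69.0%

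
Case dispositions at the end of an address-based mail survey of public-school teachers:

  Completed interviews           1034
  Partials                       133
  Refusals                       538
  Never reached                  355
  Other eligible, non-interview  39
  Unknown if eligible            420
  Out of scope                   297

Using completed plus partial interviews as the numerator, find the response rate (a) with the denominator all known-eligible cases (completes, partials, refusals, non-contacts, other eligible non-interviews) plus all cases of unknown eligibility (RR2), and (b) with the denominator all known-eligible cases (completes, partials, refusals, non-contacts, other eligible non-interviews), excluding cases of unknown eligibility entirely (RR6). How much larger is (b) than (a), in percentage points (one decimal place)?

Numerator = 1034 + 133 = 1167
Denom = 1034 + 133 + 538 + 355 + 39 + 420 = 2519
RR2 = 1167 / 2519 = 0.4633
Denom = 1034 + 133 + 538 + 355 + 39 = 2099
RR6 = 1167 / 2099 = 0.5560
Difference = 55.60 − 46.33 = 9.27 percentage points

9.3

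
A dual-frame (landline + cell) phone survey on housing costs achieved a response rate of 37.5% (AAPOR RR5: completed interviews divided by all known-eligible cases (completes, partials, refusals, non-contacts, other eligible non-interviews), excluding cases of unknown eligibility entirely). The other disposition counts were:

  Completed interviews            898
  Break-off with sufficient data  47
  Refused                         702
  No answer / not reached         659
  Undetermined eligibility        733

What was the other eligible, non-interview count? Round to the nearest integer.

89

RR5 = 898 / D = 0.375
D = 898 / 0.375 = 2394.7
Remaining denominator categories sum to 2306
other eligible, non-interview = 2394.7 − 2306 ≈ 89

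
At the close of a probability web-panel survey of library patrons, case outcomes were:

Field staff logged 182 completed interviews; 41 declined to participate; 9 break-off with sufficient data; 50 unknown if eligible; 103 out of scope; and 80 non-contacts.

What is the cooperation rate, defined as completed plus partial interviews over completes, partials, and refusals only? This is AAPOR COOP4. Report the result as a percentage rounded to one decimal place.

Num: 182 + 9 = 191
Base: 182 + 9 + 41 = 232
COOP4 = 191 / 232 = 0.8233

82.3%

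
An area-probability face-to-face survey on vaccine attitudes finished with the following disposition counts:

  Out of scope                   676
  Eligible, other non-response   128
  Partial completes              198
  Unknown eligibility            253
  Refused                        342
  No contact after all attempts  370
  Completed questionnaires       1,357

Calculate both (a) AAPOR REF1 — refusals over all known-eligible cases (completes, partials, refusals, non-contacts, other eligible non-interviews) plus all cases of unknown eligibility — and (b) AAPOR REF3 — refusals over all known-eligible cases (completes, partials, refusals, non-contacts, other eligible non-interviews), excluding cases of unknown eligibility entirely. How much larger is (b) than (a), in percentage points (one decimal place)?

1.4

Top: 342
Denominator: 1357 + 198 + 342 + 370 + 128 + 253 = 2648
REF1 = 342 / 2648 = 0.1292
Denominator: 1357 + 198 + 342 + 370 + 128 = 2395
REF3 = 342 / 2395 = 0.1428
Difference = 14.28 − 12.92 = 1.36 percentage points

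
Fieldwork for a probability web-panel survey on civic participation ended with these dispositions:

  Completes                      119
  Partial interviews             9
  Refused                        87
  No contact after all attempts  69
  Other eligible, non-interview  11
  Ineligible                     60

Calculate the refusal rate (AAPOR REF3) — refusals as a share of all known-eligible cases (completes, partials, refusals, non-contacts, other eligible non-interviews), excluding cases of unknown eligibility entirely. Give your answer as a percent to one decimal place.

Numerator: 87
Base: 119 + 9 + 87 + 69 + 11 = 295
REF3 = 87 / 295 = 0.2949

29.5%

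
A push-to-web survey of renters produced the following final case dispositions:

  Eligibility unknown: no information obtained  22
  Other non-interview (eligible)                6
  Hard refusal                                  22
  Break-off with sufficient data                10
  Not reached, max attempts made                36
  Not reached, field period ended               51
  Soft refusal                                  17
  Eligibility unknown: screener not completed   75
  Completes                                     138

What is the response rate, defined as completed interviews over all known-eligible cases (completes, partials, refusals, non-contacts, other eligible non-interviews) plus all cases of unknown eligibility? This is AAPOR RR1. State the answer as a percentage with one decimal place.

36.6%

Refusals = 22 + 17 = 39
No contact after all attempts = 51 + 36 = 87
Eligibility not determined = 75 + 22 = 97
Top: 138
Base: 138 + 10 + 39 + 87 + 6 + 97 = 377
RR1 = 138 / 377 = 0.3660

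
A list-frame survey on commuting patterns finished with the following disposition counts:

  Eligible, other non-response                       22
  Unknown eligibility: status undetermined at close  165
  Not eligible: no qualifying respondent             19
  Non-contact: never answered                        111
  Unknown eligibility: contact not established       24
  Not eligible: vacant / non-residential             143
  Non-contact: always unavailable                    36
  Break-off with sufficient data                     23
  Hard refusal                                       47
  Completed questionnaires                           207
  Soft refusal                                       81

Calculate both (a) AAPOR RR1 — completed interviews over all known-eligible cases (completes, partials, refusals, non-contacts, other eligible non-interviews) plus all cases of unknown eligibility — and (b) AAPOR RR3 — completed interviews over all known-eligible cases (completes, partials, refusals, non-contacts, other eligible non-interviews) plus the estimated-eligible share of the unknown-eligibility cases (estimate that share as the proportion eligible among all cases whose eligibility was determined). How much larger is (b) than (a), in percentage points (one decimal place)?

Refused = 47 + 81 = 128
No answer / not reached = 111 + 36 = 147
Unknown eligibility = 24 + 165 = 189
Not eligible = 19 + 143 = 162
Top = 207
Base = 207 + 23 + 128 + 147 + 22 + 189 = 716
RR1 = 207 / 716 = 0.2891
Known eligible = 207 + 23 + 128 + 147 + 22 = 527
e = 527 / (527 + 162) = 527 / 689 = 0.7649
Eligible share of unknowns = 0.7649 × 189 = 144.57
Base = 527 + 144.57 = 671.57
RR3 = 207 / 671.57 = 0.3082
Difference = 30.82 − 28.91 = 1.91 percentage points

1.9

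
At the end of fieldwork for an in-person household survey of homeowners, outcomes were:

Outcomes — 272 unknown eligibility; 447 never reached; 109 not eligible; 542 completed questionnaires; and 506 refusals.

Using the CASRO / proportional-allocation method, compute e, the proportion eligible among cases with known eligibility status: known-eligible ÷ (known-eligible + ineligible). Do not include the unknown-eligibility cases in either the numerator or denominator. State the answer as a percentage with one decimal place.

Determined eligible: 542 + 506 + 447 = 1495
e = 1495 / (1495 + 109) = 1495 / 1604 = 0.9320

93.2%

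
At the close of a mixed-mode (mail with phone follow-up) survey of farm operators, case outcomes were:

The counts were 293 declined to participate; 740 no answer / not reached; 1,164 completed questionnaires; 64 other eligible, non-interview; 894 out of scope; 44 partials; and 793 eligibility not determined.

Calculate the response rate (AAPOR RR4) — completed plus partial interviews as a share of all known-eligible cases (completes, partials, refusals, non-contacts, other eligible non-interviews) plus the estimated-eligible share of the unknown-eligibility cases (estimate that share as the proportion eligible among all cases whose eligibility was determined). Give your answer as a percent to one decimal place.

Numerator → 1164 + 44 = 1208
Determined eligible → 1164 + 44 + 293 + 740 + 64 = 2305
e = 2305 / (2305 + 894) = 2305 / 3199 = 0.7205
Eligible share of unknowns → 0.7205 × 793 = 571.36
Base → 2305 + 571.36 = 2876.36
RR4 = 1208 / 2876.36 = 0.4200

42.0%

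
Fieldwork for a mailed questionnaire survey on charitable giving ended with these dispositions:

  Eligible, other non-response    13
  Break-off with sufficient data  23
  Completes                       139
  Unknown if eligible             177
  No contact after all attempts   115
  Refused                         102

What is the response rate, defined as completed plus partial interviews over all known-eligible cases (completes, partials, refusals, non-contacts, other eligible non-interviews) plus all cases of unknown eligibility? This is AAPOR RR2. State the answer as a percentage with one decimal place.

Top = 139 + 23 = 162
Denom = 139 + 23 + 102 + 115 + 13 + 177 = 569
RR2 = 162 / 569 = 0.2847

28.5%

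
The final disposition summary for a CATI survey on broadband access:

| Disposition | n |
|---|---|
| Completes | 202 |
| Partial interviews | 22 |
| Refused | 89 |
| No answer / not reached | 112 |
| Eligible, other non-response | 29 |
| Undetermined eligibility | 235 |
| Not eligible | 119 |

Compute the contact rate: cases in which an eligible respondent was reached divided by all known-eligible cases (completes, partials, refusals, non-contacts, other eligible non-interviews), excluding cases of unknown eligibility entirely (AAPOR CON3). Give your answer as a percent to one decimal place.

75.3%

Numerator → 202 + 22 + 89 + 29 = 342
Base → 202 + 22 + 89 + 112 + 29 = 454
CON3 = 342 / 454 = 0.7533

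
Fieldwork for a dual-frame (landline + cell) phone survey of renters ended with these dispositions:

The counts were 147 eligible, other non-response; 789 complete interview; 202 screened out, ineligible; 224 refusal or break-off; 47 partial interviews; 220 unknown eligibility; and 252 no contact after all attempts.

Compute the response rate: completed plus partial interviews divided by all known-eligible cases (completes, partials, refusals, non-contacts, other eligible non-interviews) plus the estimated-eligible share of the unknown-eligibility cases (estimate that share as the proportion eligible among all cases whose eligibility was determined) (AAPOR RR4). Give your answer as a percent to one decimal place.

50.6%

Top = 789 + 47 = 836
Determined eligible = 789 + 47 + 224 + 252 + 147 = 1459
e = 1459 / (1459 + 202) = 1459 / 1661 = 0.8784
Eligible share of unknowns = 0.8784 × 220 = 193.25
Denominator = 1459 + 193.25 = 1652.25
RR4 = 836 / 1652.25 = 0.5060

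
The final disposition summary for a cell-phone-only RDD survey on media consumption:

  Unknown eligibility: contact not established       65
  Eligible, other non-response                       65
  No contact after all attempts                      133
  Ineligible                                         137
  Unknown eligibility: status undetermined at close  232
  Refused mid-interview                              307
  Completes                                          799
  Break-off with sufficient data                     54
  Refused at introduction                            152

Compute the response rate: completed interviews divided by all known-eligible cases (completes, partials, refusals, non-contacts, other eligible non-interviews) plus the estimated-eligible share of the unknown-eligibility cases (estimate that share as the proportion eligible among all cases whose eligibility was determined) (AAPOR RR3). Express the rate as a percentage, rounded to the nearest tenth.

44.8%

Refused = 152 + 307 = 459
Eligibility not determined = 65 + 232 = 297
Top = 799
Eligible (known) = 799 + 54 + 459 + 133 + 65 = 1510
e = 1510 / (1510 + 137) = 1510 / 1647 = 0.9168
Eligible share of unknowns = 0.9168 × 297 = 272.29
Denominator = 1510 + 272.29 = 1782.29
RR3 = 799 / 1782.29 = 0.4483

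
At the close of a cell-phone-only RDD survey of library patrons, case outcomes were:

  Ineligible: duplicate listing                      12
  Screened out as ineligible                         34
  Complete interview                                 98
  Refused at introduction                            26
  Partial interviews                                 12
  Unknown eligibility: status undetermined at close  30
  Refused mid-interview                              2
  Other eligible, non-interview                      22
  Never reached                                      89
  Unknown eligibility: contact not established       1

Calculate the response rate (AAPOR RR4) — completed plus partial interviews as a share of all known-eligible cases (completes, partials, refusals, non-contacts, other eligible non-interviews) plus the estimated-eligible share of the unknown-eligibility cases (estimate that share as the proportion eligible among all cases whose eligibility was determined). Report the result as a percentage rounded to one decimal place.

40.0%

Refusals = 26 + 2 = 28
Eligibility not determined = 1 + 30 = 31
Out of scope = 34 + 12 = 46
Numerator = 98 + 12 = 110
Eligible (known) = 98 + 12 + 28 + 89 + 22 = 249
e = 249 / (249 + 46) = 249 / 295 = 0.8441
Eligible share of unknowns = 0.8441 × 31 = 26.17
Denom = 249 + 26.17 = 275.17
RR4 = 110 / 275.17 = 0.3998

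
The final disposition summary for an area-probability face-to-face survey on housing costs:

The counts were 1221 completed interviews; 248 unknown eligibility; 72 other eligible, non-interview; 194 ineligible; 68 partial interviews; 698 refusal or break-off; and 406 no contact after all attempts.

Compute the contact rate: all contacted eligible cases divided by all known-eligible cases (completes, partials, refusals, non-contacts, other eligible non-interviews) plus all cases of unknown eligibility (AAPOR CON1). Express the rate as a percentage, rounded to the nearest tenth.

75.9%

Numerator → 1221 + 68 + 698 + 72 = 2059
Denominator → 1221 + 68 + 698 + 406 + 72 + 248 = 2713
CON1 = 2059 / 2713 = 0.7589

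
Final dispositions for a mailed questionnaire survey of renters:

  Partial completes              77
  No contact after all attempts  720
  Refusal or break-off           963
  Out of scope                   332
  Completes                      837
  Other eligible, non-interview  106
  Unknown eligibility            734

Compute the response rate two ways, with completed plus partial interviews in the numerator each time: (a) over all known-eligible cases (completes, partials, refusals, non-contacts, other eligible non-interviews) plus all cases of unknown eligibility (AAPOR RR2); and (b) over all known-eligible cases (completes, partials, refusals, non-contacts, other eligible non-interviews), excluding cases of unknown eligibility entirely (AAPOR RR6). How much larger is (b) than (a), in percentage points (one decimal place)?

7.2

Top = 837 + 77 = 914
Denom = 837 + 77 + 963 + 720 + 106 + 734 = 3437
RR2 = 914 / 3437 = 0.2659
Denom = 837 + 77 + 963 + 720 + 106 = 2703
RR6 = 914 / 2703 = 0.3381
Difference = 33.81 − 26.59 = 7.22 percentage points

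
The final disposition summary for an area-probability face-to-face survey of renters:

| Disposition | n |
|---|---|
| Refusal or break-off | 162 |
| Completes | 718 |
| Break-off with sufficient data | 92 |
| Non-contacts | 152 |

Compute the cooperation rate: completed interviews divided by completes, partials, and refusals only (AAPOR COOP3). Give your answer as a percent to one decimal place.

Top: 718
Base: 718 + 92 + 162 = 972
COOP3 = 718 / 972 = 0.7387

73.9%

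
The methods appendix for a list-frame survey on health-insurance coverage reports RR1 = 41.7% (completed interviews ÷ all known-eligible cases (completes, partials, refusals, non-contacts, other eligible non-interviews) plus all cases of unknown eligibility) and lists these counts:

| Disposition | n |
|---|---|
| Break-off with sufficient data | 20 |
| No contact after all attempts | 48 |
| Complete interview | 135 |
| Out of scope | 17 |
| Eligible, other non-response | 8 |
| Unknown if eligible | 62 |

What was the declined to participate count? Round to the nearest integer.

RR1 = 135 / D = 0.417
D = 135 / 0.417 = 323.7
Rest of base = 273
declined to participate = 323.7 − 273 ≈ 51

51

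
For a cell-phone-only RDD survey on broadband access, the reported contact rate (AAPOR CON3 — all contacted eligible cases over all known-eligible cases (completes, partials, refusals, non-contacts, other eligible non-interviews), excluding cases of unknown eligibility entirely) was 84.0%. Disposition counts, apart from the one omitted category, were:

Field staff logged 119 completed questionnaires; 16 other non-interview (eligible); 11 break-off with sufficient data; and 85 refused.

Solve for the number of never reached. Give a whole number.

Top → 119 + 11 + 85 + 16 = 231
CON3 = 231 / D = 0.840
D = 231 / 0.840 = 275.0
Remaining denominator categories sum to 231
never reached = 275.0 − 231 ≈ 44

44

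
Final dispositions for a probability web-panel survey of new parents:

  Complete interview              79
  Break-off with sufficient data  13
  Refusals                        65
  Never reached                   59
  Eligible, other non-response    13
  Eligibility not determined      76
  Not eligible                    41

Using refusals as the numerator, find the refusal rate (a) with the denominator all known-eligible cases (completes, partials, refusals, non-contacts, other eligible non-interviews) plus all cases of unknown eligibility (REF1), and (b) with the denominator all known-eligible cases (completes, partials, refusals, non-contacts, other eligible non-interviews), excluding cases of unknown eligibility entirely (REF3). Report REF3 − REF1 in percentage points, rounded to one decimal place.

7.1

Top = 65
Denom = 79 + 13 + 65 + 59 + 13 + 76 = 305
REF1 = 65 / 305 = 0.2131
Denom = 79 + 13 + 65 + 59 + 13 = 229
REF3 = 65 / 229 = 0.2838
Difference = 28.38 − 21.31 = 7.07 percentage points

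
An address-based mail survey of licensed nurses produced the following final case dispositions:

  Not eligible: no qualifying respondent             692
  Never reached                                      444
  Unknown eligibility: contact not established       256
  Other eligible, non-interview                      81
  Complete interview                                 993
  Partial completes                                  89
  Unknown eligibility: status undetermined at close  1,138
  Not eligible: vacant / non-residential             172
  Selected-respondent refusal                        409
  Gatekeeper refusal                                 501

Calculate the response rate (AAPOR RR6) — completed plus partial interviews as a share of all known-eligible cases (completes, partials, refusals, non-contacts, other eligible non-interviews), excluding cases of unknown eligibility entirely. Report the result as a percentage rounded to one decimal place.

43.0%

Refusal or break-off = 501 + 409 = 910
Unknown eligibility = 256 + 1138 = 1394
Ineligible = 692 + 172 = 864
Top = 993 + 89 = 1082
Base = 993 + 89 + 910 + 444 + 81 = 2517
RR6 = 1082 / 2517 = 0.4299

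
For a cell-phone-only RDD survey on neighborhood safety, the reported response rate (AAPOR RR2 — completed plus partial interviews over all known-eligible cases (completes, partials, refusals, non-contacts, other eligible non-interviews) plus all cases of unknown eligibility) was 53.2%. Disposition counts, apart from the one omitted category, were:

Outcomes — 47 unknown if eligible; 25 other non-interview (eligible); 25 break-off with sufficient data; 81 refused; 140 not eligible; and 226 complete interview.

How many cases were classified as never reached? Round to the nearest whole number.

Top: 226 + 25 = 251
RR2 = 251 / D = 0.532
D = 251 / 0.532 = 471.8
Other denominator terms total 404
never reached = 471.8 − 404 ≈ 68

68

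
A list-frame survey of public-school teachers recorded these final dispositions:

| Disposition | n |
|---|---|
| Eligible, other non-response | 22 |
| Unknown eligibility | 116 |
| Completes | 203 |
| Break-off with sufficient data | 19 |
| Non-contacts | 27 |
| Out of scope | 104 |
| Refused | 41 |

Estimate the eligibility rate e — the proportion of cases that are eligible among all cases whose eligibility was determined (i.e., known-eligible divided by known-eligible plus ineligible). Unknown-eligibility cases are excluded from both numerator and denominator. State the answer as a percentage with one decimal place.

75.0%

Determined eligible → 203 + 19 + 41 + 27 + 22 = 312
e = 312 / (312 + 104) = 312 / 416 = 0.7500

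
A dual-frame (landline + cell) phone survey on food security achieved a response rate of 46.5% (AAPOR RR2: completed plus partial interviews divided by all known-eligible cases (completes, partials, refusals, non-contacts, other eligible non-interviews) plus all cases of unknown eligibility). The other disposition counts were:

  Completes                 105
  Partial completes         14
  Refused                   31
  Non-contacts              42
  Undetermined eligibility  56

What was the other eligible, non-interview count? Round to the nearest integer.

Num → 105 + 14 = 119
RR2 = 119 / D = 0.465
D = 119 / 0.465 = 255.9
Rest of base = 248
other eligible, non-interview = 255.9 − 248 ≈ 8

8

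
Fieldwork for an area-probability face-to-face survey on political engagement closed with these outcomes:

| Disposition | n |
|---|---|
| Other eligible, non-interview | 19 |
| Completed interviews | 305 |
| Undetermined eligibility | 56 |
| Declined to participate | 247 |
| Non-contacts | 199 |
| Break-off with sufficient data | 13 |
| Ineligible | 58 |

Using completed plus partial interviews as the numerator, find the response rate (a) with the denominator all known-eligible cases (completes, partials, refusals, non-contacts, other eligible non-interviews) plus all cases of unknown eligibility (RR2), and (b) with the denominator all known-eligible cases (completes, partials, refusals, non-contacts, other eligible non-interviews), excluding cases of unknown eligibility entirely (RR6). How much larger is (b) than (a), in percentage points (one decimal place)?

Numerator = 305 + 13 = 318
Denominator = 305 + 13 + 247 + 199 + 19 + 56 = 839
RR2 = 318 / 839 = 0.3790
Denominator = 305 + 13 + 247 + 199 + 19 = 783
RR6 = 318 / 783 = 0.4061
Difference = 40.61 − 37.90 = 2.71 percentage points

2.7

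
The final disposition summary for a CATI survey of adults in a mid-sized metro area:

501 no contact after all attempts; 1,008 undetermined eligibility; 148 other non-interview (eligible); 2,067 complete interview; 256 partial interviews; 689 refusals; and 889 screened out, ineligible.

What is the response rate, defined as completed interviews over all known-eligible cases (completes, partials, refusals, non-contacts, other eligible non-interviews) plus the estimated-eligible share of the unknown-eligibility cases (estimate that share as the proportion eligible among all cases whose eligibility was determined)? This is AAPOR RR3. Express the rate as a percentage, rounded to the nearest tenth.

46.2%

Numerator: 2067
Eligible (known): 2067 + 256 + 689 + 501 + 148 = 3661
e = 3661 / (3661 + 889) = 3661 / 4550 = 0.8046
Eligible share of unknowns: 0.8046 × 1008 = 811.04
Denominator: 3661 + 811.04 = 4472.04
RR3 = 2067 / 4472.04 = 0.4622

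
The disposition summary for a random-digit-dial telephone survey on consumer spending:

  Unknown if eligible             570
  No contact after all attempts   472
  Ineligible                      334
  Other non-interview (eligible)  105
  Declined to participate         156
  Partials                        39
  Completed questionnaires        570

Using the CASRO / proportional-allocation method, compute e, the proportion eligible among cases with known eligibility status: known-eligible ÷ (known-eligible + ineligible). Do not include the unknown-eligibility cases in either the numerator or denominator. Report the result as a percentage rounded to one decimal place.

Determined eligible → 570 + 39 + 156 + 472 + 105 = 1342
e = 1342 / (1342 + 334) = 1342 / 1676 = 0.8007

80.1%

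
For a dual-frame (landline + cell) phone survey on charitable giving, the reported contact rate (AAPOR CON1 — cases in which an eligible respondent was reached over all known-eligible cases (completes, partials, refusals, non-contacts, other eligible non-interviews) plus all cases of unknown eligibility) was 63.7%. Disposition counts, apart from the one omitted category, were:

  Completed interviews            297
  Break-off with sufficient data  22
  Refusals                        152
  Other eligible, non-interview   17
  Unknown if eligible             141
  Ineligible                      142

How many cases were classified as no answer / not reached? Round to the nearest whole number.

137

Top = 297 + 22 + 152 + 17 = 488
CON1 = 488 / D = 0.637
D = 488 / 0.637 = 766.1
Remaining denominator categories sum to 629
no answer / not reached = 766.1 − 629 ≈ 137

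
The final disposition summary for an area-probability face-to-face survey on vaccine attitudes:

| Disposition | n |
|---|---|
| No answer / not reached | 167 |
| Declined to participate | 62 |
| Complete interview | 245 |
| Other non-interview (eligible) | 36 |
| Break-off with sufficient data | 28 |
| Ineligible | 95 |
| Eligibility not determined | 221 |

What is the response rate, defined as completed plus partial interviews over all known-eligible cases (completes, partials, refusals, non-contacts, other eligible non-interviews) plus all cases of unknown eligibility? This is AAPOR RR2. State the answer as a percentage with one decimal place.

36.0%

Num = 245 + 28 = 273
Denominator = 245 + 28 + 62 + 167 + 36 + 221 = 759
RR2 = 273 / 759 = 0.3597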